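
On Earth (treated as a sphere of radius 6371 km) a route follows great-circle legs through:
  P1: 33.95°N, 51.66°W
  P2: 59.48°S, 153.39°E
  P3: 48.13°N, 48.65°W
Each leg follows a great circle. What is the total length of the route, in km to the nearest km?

Leg P1→P2: central angle 2.6115 rad, distance 16637.5 km.
Leg P2→P3: central angle 2.8427 rad, distance 18111.1 km.
Total: 16637.5 + 18111.1 ≈ 34749 km.

34749 km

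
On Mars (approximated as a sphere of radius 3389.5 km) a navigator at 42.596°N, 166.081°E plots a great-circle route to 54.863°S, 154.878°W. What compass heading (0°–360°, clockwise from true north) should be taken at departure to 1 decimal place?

With φ₁ = 0.7434, φ₂ = -0.9575, Δλ = 0.6814 rad, the forward-azimuth formula gives
θ = atan2( sin Δλ cos φ₂ , cos φ₁ sin φ₂ − sin φ₁ cos φ₂ cos Δλ ) = atan2(0.3625, -0.9046) = 158.16°.
So the initial bearing is 158.2°.

158.2°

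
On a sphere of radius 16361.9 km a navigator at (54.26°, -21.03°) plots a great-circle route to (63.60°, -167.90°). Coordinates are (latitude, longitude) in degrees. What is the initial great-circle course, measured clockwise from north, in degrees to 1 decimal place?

Δλ = -146.870° = -2.5634 rad.
y = sin Δλ · cos φ₂ = (-0.5465)(0.4446) = -0.2430
x = cos φ₁ sin φ₂ − sin φ₁ cos φ₂ cos Δλ = (0.5841)(0.8957) − (0.8117)(0.4446)(-0.8374) = 0.8254
θ = atan2(y, x) = -16.40°; adding 360° gives 343.6°.

343.6°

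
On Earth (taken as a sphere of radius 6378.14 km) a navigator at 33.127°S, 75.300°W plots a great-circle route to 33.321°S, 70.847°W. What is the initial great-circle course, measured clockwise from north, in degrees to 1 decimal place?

With φ₁ = -0.5782, φ₂ = -0.5816, Δλ = 0.0777 rad, the forward-azimuth formula gives
θ = atan2( sin Δλ cos φ₂ , cos φ₁ sin φ₂ − sin φ₁ cos φ₂ cos Δλ ) = atan2(0.0649, -0.0048) = 94.20°.
So the initial bearing is 94.2°.

94.2°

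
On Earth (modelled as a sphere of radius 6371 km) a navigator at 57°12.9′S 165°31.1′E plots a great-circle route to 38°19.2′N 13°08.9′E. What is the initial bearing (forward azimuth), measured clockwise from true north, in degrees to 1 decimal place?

With φ₁ = -0.9986, φ₂ = 0.6688, Δλ = -2.6594 rad, the forward-azimuth formula gives
θ = atan2( sin Δλ cos φ₂ , cos φ₁ sin φ₂ − sin φ₁ cos φ₂ cos Δλ ) = atan2(-0.3638, -0.2486) = -124.34°.
Adding 360° brings this into [0°, 360°): 235.7°.

235.7°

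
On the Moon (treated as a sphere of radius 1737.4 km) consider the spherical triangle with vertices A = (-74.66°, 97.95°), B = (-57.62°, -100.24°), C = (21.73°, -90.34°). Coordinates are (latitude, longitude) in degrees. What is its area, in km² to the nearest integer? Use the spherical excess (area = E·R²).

173745 km²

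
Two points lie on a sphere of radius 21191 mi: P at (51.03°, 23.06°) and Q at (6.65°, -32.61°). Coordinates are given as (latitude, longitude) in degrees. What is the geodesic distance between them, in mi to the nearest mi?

23577 mi

Let φ₁ = 0.8906 rad, φ₂ = 0.1161 rad, and Δλ = -0.9716 rad.
Haversine: a = sin²(Δφ/2) + cos φ₁ cos φ₂ sin²(Δλ/2) = 0.1426 + (0.6289)(0.9933)(0.2180) = 0.27884.
Central angle c = 2·arcsin(√a) = 1.11260 rad.
Distance = R·c = 21191 × 1.1126 ≈ 23577 mi.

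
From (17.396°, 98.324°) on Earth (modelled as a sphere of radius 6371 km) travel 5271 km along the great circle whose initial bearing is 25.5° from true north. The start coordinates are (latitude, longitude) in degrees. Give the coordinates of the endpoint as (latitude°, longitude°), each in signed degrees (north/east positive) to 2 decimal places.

Angular distance δ = d/R = 5271/6371 = 0.82734 rad; initial bearing θ = 0.4451 rad.
sin φ₂ = sin φ₁ cos δ + cos φ₁ sin δ cos θ = (0.2990)(0.6768) + (0.9543)(0.7361)(0.9026) = 0.8364, so φ₂ = 56.76°.
Δλ = atan2(sin θ sin δ cos φ₁, cos δ − sin φ₁ sin φ₂) = atan2(0.3024, 0.4268) = 35.322°.
λ₂ = 98.324° + 35.322° = 133.65°.

56.76°, 133.65°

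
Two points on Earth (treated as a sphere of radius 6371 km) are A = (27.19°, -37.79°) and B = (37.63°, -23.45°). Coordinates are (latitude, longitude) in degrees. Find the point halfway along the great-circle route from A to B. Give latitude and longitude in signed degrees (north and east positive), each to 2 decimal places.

32.61°, -31.04°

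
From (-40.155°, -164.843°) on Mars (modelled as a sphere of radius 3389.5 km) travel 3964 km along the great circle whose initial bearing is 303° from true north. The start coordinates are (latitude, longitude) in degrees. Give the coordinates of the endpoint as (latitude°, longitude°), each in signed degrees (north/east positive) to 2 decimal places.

Angular distance δ = d/R = 3964/3389.5 = 1.16949 rad; initial bearing θ = 5.2883 rad.
sin φ₂ = sin φ₁ cos δ + cos φ₁ sin δ cos θ = (-0.6449)(0.3906) + (0.7643)(0.9206)(0.5446) = 0.1313, so φ₂ = 7.55°.
Δλ = atan2(sin θ sin δ cos φ₁, cos δ − sin φ₁ sin φ₂) = atan2(-0.5901, 0.4753) = -51.149°.
λ₂ = -164.843° − 51.149° = -215.99° → 144.01° after wrapping to (−180°, 180°].

7.55°, 144.01°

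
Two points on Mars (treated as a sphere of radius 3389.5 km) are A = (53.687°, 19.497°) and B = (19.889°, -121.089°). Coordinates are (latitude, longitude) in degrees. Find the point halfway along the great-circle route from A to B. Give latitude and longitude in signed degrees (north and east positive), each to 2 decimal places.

Central angle δ = 1.7275 rad. Interpolating on the sphere with fraction f = 0.5:
P = [sin((1−f)δ)·A + sin(fδ)·B] / sin δ = 0.7697·A + 0.7697·B in Cartesian coordinates,
giving P = (0.0559, -0.4677, 0.8821), i.e. latitude 61.90°, longitude -83.18°.

61.90°, -83.18°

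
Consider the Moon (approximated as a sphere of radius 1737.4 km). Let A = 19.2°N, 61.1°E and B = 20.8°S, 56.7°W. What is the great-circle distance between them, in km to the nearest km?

3697 km

Let φ₁ = 0.3351 rad, φ₂ = -0.3630 rad, and Δλ = -2.0560 rad.
Haversine: a = sin²(Δφ/2) + cos φ₁ cos φ₂ sin²(Δλ/2) = 0.1170 + (0.9444)(0.9348)(0.7332) = 0.76426.
Central angle c = 2·arcsin(√a) = 2.12765 rad.
Distance = R·c = 1737.4 × 2.1277 ≈ 3697 km.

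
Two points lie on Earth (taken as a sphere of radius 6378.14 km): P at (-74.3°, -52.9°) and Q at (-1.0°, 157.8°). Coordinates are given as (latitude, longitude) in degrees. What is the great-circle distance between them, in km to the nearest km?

11406 km

With latitudes φ₁ = -74.300°, φ₂ = -1.000° and longitude difference Δλ = -149.300°:
cos c = sin φ₁ sin φ₂ + cos φ₁ cos φ₂ cos Δλ = (-0.9627)(-0.0175) + (0.2706)(0.9998)(-0.8599) = -0.21584,
so c = arccos(-0.21584) = 1.78835 rad.
Distance = R·c = 6378.14 × 1.7883 ≈ 11406 km.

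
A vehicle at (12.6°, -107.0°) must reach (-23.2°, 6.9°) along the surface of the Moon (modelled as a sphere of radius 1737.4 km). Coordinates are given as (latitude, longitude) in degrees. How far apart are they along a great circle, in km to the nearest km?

3539 km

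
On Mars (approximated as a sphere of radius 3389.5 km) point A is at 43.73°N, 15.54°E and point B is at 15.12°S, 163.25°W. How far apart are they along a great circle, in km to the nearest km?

Let φ₁ = 0.7632 rad, φ₂ = -0.2639 rad, and Δλ = -3.1205 rad.
cos c = sin φ₁ sin φ₂ + cos φ₁ cos φ₂ cos Δλ = (0.6913)(-0.2608) + (0.7226)(0.9654)(-0.9998) = -0.87774,
so c = arccos(-0.87774) = 2.64193 rad.
Distance = R·c = 3389.5 × 2.6419 ≈ 8955 km.

8955 km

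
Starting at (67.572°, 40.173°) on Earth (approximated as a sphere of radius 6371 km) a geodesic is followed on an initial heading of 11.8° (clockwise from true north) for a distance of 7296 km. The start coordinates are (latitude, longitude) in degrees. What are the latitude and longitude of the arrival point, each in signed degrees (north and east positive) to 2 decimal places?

Angular distance δ = d/R = 7296/6371 = 1.14519 rad; initial bearing θ = 0.2059 rad.
sin φ₂ = sin φ₁ cos δ + cos φ₁ sin δ cos θ = (0.9244)(0.4129) + (0.3815)(0.9108)(0.9789) = 0.7218, so φ₂ = 46.20°.
Δλ = atan2(sin θ sin δ cos φ₁, cos δ − sin φ₁ sin φ₂) = atan2(0.0711, -0.2543) = 164.389°.
λ₂ = 40.173° + 164.389° = 204.56° → -155.44° after wrapping to (−180°, 180°].

46.20°, -155.44°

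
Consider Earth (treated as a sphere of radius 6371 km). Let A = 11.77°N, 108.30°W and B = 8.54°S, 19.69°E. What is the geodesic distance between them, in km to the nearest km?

Let φ₁ = 0.2054 rad, φ₂ = -0.1491 rad, and Δλ = 2.2338 rad.
cos c = sin φ₁ sin φ₂ + cos φ₁ cos φ₂ cos Δλ = (0.2040)(-0.1485) + (0.9790)(0.9889)(-0.6155) = -0.62619,
so c = arccos(-0.62619) = 2.24746 rad.
Distance = R·c = 6371 × 2.2475 ≈ 14319 km.

14319 km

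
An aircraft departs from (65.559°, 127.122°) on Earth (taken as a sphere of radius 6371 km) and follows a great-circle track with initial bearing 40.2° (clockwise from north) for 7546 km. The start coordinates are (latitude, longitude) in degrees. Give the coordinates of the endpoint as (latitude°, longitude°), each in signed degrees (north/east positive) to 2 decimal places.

Angular distance δ = d/R = 7546/6371 = 1.18443 rad; initial bearing θ = 0.7016 rad.
sin φ₂ = sin φ₁ cos δ + cos φ₁ sin δ cos θ = (0.9104)(0.3768) + (0.4138)(0.9263)(0.7638) = 0.6358, so φ₂ = 39.48°.
Δλ = atan2(sin θ sin δ cos φ₁, cos δ − sin φ₁ sin φ₂) = atan2(0.2474, -0.2020) = 129.232°.
λ₂ = 127.122° + 129.232° = 256.35° → -103.65° after wrapping to (−180°, 180°].

39.48°, -103.65°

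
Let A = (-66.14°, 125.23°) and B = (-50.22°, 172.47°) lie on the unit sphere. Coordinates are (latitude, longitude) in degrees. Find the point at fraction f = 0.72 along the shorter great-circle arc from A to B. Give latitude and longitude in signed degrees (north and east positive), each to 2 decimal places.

The central angle between A and B is δ = 0.4980 rad.
With f = 0.72, the slerp weights are sin((1−f)δ)/sin δ = 0.2910 and sin(fδ)/sin δ = 0.7347.
Weighted sum of the unit vectors: (0.2910)·(-0.2333,0.3304,-0.9145) + (0.7347)·(-0.6343,0.0838,-0.7685) = (-0.5339, 0.1577, -0.8307).
Converting back: φ = atan2(z, √(x²+y²)) = -56.17°, λ = atan2(y, x) = 163.54°.

-56.17°, 163.54°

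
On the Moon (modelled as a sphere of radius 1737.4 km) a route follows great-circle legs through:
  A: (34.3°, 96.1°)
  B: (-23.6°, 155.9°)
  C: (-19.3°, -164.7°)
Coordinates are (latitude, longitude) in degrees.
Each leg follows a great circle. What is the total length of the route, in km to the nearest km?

3575 km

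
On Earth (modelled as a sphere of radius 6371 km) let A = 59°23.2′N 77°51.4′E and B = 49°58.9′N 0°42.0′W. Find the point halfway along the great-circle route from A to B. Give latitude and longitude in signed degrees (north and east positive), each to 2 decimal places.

61.15°, 33.15°

Central angle δ = 0.7611 rad. Interpolating on the sphere with fraction f = 0.5:
P = [sin((1−f)δ)·A + sin(fδ)·B] / sin δ = 0.5385·A + 0.5385·B in Cartesian coordinates,
giving P = (0.4040, 0.2639, 0.8759), i.e. latitude 61.15°, longitude 33.15°.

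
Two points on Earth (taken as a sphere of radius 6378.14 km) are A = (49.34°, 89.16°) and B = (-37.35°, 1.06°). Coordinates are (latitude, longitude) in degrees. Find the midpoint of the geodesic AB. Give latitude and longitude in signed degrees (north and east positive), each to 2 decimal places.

8.28°, 39.63°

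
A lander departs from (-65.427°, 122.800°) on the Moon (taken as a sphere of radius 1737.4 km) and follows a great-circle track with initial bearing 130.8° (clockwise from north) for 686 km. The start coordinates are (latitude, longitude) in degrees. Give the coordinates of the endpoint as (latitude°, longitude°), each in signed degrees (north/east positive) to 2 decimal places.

Angular distance δ = d/R = 686/1737.4 = 0.39484 rad; initial bearing θ = 2.2829 rad.
sin φ₂ = sin φ₁ cos δ + cos φ₁ sin δ cos θ = (-0.9094)(0.9231) + (0.4159)(0.3847)(-0.6534) = -0.9440, so φ₂ = -70.73°.
Δλ = atan2(sin θ sin δ cos φ₁, cos δ − sin φ₁ sin φ₂) = atan2(0.1211, 0.0646) = 61.932°.
λ₂ = 122.800° + 61.932° = 184.73° → -175.27° after wrapping to (−180°, 180°].

-70.73°, -175.27°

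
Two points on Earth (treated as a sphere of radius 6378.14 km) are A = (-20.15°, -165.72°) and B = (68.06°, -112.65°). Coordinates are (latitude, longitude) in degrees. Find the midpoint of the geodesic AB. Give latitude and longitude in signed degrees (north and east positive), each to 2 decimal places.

Central angle δ = 1.6798 rad. Interpolating on the sphere with fraction f = 0.5:
P = [sin((1−f)δ)·A + sin(fδ)·B] / sin δ = 0.7490·A + 0.7490·B in Cartesian coordinates,
giving P = (-0.7892, -0.4317, 0.4367), i.e. latitude 25.90°, longitude -151.32°.

25.90°, -151.32°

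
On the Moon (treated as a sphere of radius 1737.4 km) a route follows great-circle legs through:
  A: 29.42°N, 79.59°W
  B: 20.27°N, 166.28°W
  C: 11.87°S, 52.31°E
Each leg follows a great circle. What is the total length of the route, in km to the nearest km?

Leg A→B: central angle 1.3517 rad, distance 2348.4 km.
Leg B→C: central angle 2.4797 rad, distance 4308.2 km.
Total: 2348.4 + 4308.2 ≈ 6657 km.

6657 km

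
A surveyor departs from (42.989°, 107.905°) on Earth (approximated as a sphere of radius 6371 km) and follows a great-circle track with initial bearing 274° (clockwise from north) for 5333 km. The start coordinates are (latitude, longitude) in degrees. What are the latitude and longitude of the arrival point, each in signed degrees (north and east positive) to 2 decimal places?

29.64°, 49.43°

Angular distance δ = d/R = 5333/6371 = 0.83707 rad; initial bearing θ = 4.7822 rad.
sin φ₂ = sin φ₁ cos δ + cos φ₁ sin δ cos θ = (0.6819)(0.6696) + (0.7315)(0.7427)(0.0698) = 0.4945, so φ₂ = 29.64°.
Δλ = atan2(sin θ sin δ cos φ₁, cos δ − sin φ₁ sin φ₂) = atan2(-0.5419, 0.3325) = -58.472°.
λ₂ = 107.905° − 58.472° = 49.43°.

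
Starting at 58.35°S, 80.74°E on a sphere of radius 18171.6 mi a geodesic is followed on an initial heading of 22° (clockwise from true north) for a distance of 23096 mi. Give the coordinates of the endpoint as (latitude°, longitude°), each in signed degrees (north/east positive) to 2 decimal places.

Angular distance δ = d/R = 23096/18171.6 = 1.27099 rad; initial bearing θ = 0.3840 rad.
sin φ₂ = sin φ₁ cos δ + cos φ₁ sin δ cos θ = (-0.8513)(0.2953) + (0.5247)(0.9554)(0.9272) = 0.2134, so φ₂ = 12.32°.
Δλ = atan2(sin θ sin δ cos φ₁, cos δ − sin φ₁ sin φ₂) = atan2(0.1878, 0.4770) = 21.490°.
λ₂ = 80.740° + 21.490° = 102.23°.

12.32°, 102.23°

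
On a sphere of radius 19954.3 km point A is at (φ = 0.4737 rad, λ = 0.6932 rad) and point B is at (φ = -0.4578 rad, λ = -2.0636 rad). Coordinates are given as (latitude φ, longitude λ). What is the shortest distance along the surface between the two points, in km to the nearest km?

55829 km

Let φ₁ = 0.4737 rad, φ₂ = -0.4578 rad, and Δλ = -2.7568 rad.
cos c = sin φ₁ sin φ₂ + cos φ₁ cos φ₂ cos Δλ = (0.4562)(-0.4420) + (0.8899)(0.8970)(-0.9269) = -0.94150,
so c = arccos(-0.94150) = 2.79786 rad.
Distance = R·c = 19954.3 × 2.7979 ≈ 55829 km.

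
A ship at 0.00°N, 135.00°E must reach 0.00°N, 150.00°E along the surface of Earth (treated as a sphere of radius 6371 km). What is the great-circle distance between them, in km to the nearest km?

1668 km

With latitudes φ₁ = 0.000°, φ₂ = 0.000° and longitude difference Δλ = 15.000°:
cos c = sin φ₁ sin φ₂ + cos φ₁ cos φ₂ cos Δλ = (0.0000)(0.0000) + (1.0000)(1.0000)(0.9659) = 0.96593,
so c = arccos(0.96593) = 0.26180 rad.
Distance = R·c = 6371 × 0.2618 ≈ 1668 km.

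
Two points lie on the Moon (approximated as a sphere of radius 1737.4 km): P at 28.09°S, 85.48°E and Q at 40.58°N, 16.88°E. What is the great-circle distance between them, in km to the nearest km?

2837 km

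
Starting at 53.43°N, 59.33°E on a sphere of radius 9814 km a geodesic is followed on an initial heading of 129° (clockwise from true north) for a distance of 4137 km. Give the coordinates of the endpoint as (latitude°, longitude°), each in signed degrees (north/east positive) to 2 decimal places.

35.41°, 82.29°

Angular distance δ = d/R = 4137/9814 = 0.42154 rad; initial bearing θ = 2.2515 rad.
sin φ₂ = sin φ₁ cos δ + cos φ₁ sin δ cos θ = (0.8031)(0.9125) + (0.5958)(0.4092)(-0.6293) = 0.5794, so φ₂ = 35.41°.
Δλ = atan2(sin θ sin δ cos φ₁, cos δ − sin φ₁ sin φ₂) = atan2(0.1895, 0.4471) = 22.963°.
λ₂ = 59.330° + 22.963° = 82.29°.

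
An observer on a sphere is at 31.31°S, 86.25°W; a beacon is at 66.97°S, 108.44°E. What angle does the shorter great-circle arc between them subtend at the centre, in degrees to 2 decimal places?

Let φ₁ = -0.5465 rad, φ₂ = -1.1688 rad, and Δλ = -2.8852 rad.
Haversine: a = sin²(Δφ/2) + cos φ₁ cos φ₂ sin²(Δλ/2) = 0.0938 + (0.8544)(0.3912)(0.9837) = 0.42253.
Central angle c = 2·arcsin(√a) = 1.41523 rad.
So the angular separation is 81.09°.

81.09°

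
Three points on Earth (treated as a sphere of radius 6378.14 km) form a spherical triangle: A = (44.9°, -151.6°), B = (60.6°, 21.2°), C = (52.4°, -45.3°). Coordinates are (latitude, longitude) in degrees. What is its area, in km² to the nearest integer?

Side lengths (central angles): a = 0.6272, b = 1.1175, c = 1.2974 rad; semiperimeter s = 1.5210.
By l'Huilier's theorem, tan(E/4) = √[tan(s/2) tan((s−a)/2) tan((s−b)/2) tan((s−c)/2)], giving spherical excess E = 0.4079 rad.
Area = E·R² = 0.4079 × (6378.14)² ≈ 16595080 km².

16595080 km²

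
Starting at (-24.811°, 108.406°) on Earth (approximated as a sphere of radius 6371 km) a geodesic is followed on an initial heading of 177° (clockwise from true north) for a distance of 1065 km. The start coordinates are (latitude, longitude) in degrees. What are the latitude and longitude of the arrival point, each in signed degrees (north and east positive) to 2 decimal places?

-34.37°, 109.01°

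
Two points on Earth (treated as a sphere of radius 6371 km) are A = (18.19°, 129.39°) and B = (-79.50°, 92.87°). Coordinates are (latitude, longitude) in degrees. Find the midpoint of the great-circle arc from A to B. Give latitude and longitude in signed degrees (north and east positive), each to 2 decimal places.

Central angle δ = 1.7394 rad. Interpolating on the sphere with fraction f = 0.5:
P = [sin((1−f)δ)·A + sin(fδ)·B] / sin δ = 0.7751·A + 0.7751·B in Cartesian coordinates,
giving P = (-0.4744, 0.7102, -0.5202), i.e. latitude -31.34°, longitude 123.74°.

-31.34°, 123.74°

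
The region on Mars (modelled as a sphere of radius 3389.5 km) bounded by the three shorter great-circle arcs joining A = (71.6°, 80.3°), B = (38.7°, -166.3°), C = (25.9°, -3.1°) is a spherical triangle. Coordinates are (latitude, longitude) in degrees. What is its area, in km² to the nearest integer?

Side lengths (central angles): a = 1.9812, b = 1.1073, c = 1.0525 rad; semiperimeter s = 2.0705.
By l'Huilier's theorem, tan(E/4) = √[tan(s/2) tan((s−a)/2) tan((s−b)/2) tan((s−c)/2)], giving spherical excess E = 0.5883 rad.
Area = E·R² = 0.5883 × (3389.5)² ≈ 6759365 km².

6759365 km²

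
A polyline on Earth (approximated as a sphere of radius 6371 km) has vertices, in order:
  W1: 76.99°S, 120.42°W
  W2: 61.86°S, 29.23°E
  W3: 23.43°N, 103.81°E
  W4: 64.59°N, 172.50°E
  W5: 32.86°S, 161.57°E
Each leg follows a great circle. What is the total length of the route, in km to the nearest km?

33489 km

Leg W1→W2: central angle 0.6958 rad, distance 4433.0 km.
Leg W2→W3: central angle 1.8086 rad, distance 11522.6 km.
Leg W3→W4: central angle 1.0446 rad, distance 6655.2 km.
Leg W4→W5: central angle 1.7074 rad, distance 10878.0 km.
Total: 4433.0 + 11522.6 + 6655.2 + 10878.0 ≈ 33489 km.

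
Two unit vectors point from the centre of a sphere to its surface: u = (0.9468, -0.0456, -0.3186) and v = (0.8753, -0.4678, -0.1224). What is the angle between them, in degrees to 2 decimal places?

27.24°

u·v = 0.8891; |u| = 1.0000, |v| = 1.0000.
cos θ = (u·v)/(|u||v|) = 0.8891, so θ = 27.24°.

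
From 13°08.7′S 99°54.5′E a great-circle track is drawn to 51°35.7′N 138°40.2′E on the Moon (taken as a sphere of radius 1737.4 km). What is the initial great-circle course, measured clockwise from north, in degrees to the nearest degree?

Δλ = 38.762° = 0.6765 rad.
y = sin Δλ · cos φ₂ = (0.6261)(0.6212) = 0.3889
x = cos φ₁ sin φ₂ − sin φ₁ cos φ₂ cos Δλ = (0.9738)(0.7836) − (-0.2274)(0.6212)(0.7798) = 0.8733
θ = atan2(y, x) = 24.01°, so the bearing is 24°.

24°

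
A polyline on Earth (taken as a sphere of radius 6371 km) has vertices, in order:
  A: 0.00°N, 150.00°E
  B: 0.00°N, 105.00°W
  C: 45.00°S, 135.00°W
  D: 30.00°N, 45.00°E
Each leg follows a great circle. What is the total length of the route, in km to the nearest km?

35831 km

Leg A→B: central angle 1.8326 rad, distance 11675.5 km.
Leg B→C: central angle 0.9117 rad, distance 5808.7 km.
Leg C→D: central angle 2.8798 rad, distance 18347.2 km.
Total: 11675.5 + 5808.7 + 18347.2 ≈ 35831 km.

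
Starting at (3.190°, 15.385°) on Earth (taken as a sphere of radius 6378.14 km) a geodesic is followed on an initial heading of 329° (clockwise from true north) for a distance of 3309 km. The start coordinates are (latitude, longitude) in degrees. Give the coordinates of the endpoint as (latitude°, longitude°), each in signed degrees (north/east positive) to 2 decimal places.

28.21°, -1.46°

Angular distance δ = d/R = 3309/6378.14 = 0.51880 rad; initial bearing θ = 5.7421 rad.
sin φ₂ = sin φ₁ cos δ + cos φ₁ sin δ cos θ = (0.0556)(0.8684) + (0.9985)(0.4958)(0.8572) = 0.4727, so φ₂ = 28.21°.
Δλ = atan2(sin θ sin δ cos φ₁, cos δ − sin φ₁ sin φ₂) = atan2(-0.2550, 0.8421) = -16.846°.
λ₂ = 15.385° − 16.846° = -1.46°.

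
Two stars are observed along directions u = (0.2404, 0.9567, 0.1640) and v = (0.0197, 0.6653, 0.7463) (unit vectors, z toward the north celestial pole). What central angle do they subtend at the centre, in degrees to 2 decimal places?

u·v = 0.7636; |u| = 1.0000, |v| = 1.0000.
cos θ = (u·v)/(|u||v|) = 0.7636, so θ = 40.21°.

40.21°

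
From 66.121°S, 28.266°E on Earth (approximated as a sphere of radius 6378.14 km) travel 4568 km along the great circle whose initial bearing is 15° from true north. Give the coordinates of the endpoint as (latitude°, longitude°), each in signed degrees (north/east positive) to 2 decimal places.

-25.66°, 39.13°

Angular distance δ = d/R = 4568/6378.14 = 0.71620 rad; initial bearing θ = 0.2618 rad.
sin φ₂ = sin φ₁ cos δ + cos φ₁ sin δ cos θ = (-0.9144)(0.7543) + (0.4048)(0.6565)(0.9659) = -0.4330, so φ₂ = -25.66°.
Δλ = atan2(sin θ sin δ cos φ₁, cos δ − sin φ₁ sin φ₂) = atan2(0.0688, 0.3583) = 10.866°.
λ₂ = 28.266° + 10.866° = 39.13°.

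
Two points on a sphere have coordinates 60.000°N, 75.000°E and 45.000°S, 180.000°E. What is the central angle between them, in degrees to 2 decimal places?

With latitudes φ₁ = 60.000°, φ₂ = -45.000° and longitude difference Δλ = 105.000°:
cos c = sin φ₁ sin φ₂ + cos φ₁ cos φ₂ cos Δλ = (0.8660)(-0.7071) + (0.5000)(0.7071)(-0.2588) = -0.70388,
so c = arccos(-0.70388) = 2.35164 rad.
So the angular separation is 134.74°.

134.74°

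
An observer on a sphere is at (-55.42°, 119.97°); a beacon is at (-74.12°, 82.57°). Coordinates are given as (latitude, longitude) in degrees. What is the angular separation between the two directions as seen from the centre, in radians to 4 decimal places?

With latitudes φ₁ = -55.420°, φ₂ = -74.120° and longitude difference Δλ = -37.400°:
cos c = sin φ₁ sin φ₂ + cos φ₁ cos φ₂ cos Δλ = (-0.8233)(-0.9618) + (0.5676)(0.2736)(0.7944) = 0.91528,
so c = arccos(0.91528) = 0.41459 rad.
So the angular separation is 0.4146 rad.

0.4146 rad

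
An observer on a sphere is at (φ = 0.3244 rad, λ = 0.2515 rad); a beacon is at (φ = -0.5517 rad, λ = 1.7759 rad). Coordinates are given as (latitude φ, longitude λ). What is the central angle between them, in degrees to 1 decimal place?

97.4°

Let φ₁ = 0.3244 rad, φ₂ = -0.5517 rad, and Δλ = 1.5244 rad.
cos c = sin φ₁ sin φ₂ + cos φ₁ cos φ₂ cos Δλ = (0.3187)(-0.5241) + (0.9478)(0.8516)(0.0464) = -0.12962,
so c = arccos(-0.12962) = 1.70079 rad.
So the angular separation is 97.4°.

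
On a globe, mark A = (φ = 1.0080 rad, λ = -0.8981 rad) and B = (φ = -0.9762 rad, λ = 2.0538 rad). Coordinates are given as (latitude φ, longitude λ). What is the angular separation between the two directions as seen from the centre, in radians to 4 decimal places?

3.0332 rad

In radians: φ₁ = 1.0080, φ₂ = -0.9762, Δλ = 169.131° = 2.9519 rad.
Haversine: a = sin²(Δφ/2) + cos φ₁ cos φ₂ sin²(Δλ/2) = 0.7009 + (0.5336)(0.5602)(0.9910) = 0.99707.
Central angle c = 2·arcsin(√a) = 3.03322 rad.
So the angular separation is 3.0332 rad.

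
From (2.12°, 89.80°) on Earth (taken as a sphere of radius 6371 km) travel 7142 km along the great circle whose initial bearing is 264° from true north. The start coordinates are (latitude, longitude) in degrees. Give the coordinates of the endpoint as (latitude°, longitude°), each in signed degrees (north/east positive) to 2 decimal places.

-4.47°, 25.86°

Angular distance δ = d/R = 7142/6371 = 1.12102 rad; initial bearing θ = 4.6077 rad.
sin φ₂ = sin φ₁ cos δ + cos φ₁ sin δ cos θ = (0.0370)(0.4348) + (0.9993)(0.9005)(-0.1045) = -0.0780, so φ₂ = -4.47°.
Δλ = atan2(sin θ sin δ cos φ₁, cos δ − sin φ₁ sin φ₂) = atan2(-0.8950, 0.4377) = -63.941°.
λ₂ = 89.800° − 63.941° = 25.86°.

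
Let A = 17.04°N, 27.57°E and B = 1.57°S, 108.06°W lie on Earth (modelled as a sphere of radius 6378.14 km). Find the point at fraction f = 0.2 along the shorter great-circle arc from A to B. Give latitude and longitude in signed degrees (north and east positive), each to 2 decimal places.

Central angle δ = 2.3340 rad. Interpolating on the sphere with fraction f = 0.2:
P = [sin((1−f)δ)·A + sin(fδ)·B] / sin δ = 1.3235·A + 0.6228·B in Cartesian coordinates,
giving P = (0.9287, -0.0062, 0.3708), i.e. latitude 21.76°, longitude -0.38°.

21.76°, -0.38°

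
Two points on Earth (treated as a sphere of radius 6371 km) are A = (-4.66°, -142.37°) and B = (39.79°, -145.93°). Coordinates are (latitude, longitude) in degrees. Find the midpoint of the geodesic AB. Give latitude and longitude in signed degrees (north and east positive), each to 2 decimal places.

The central angle between A and B is δ = 0.7779 rad.
With f = 0.5, the slerp weights are sin((1−f)δ)/sin δ = 0.5404 and sin(fδ)/sin δ = 0.5404.
Weighted sum of the unit vectors: (0.5404)·(-0.7894,-0.6085,-0.0812) + (0.5404)·(-0.6365,-0.4305,0.6400) = (-0.7705, -0.5614, 0.3019).
Converting back: φ = atan2(z, √(x²+y²)) = 17.57°, λ = atan2(y, x) = -143.92°.

17.57°, -143.92°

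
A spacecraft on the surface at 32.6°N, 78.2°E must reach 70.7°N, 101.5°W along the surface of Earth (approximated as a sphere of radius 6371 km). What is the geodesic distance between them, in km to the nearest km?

8529 km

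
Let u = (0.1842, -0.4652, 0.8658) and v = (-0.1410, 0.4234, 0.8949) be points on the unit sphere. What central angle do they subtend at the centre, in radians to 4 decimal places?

u·v = 0.5519; |u| = 1.0000, |v| = 1.0000.
cos θ = (u·v)/(|u||v|) = 0.5519, so θ = 0.9862 rad.

0.9862 rad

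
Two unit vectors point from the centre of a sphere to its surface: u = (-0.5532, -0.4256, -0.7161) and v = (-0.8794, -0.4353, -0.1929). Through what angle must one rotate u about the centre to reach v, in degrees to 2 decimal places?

35.92°

u·v = 0.8099; |u| = 1.0000, |v| = 1.0000.
cos θ = (u·v)/(|u||v|) = 0.8099, so θ = 35.92°.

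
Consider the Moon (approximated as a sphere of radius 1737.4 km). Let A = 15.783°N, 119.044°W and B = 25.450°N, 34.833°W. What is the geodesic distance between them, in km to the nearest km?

2371 km

Let φ₁ = 0.2755 rad, φ₂ = 0.4442 rad, and Δλ = 1.4698 rad.
Haversine: a = sin²(Δφ/2) + cos φ₁ cos φ₂ sin²(Δλ/2) = 0.0071 + (0.9623)(0.9030)(0.4496) = 0.39774.
Central angle c = 2·arcsin(√a) = 1.36482 rad.
Distance = R·c = 1737.4 × 1.3648 ≈ 2371 km.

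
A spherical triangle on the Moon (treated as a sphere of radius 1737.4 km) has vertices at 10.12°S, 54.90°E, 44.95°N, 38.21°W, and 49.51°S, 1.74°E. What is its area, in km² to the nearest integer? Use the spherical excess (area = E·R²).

Side lengths (central angles): a = 1.7569, b = 1.0276, c = 1.7334 rad; semiperimeter s = 2.2590.
By l'Huilier's theorem, tan(E/4) = √[tan(s/2) tan((s−a)/2) tan((s−b)/2) tan((s−c)/2)], giving spherical excess E = 1.2439 rad.
Area = E·R² = 1.2439 × (1737.4)² ≈ 3754700 km².

3754700 km²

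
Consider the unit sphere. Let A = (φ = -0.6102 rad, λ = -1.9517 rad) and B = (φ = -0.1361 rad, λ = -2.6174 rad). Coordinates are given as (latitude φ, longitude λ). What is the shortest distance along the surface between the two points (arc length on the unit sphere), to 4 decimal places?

0.7723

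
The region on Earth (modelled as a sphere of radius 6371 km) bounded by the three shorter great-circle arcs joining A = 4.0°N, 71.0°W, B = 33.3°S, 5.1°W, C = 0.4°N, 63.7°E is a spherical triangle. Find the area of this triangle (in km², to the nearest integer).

37585175 km²

Side lengths (central angles): a = 1.2678, b = 2.3478, c = 1.2638 rad; semiperimeter s = 2.4397.
By l'Huilier's theorem, tan(E/4) = √[tan(s/2) tan((s−a)/2) tan((s−b)/2) tan((s−c)/2)], giving spherical excess E = 0.9260 rad.
Area = E·R² = 0.9260 × (6371)² ≈ 37585175 km².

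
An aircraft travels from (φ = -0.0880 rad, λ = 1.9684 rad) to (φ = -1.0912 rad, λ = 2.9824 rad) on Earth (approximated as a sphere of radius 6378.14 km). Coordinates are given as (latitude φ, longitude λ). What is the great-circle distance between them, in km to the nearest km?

7935 km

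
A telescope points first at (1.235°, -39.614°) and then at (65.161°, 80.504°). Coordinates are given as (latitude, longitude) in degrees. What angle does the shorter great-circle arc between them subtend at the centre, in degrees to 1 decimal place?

101.0°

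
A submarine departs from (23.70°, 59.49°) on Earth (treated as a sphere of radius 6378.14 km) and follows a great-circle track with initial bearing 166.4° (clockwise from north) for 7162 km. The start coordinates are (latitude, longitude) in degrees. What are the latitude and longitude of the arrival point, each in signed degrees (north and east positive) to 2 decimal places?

-38.91°, 75.30°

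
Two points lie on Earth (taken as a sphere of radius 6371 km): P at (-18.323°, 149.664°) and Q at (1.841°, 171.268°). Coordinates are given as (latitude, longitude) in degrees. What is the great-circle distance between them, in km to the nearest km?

In radians: φ₁ = -0.3198, φ₂ = 0.0321, Δλ = 21.604° = 0.3771 rad.
cos c = sin φ₁ sin φ₂ + cos φ₁ cos φ₂ cos Δλ = (-0.3144)(0.0321) + (0.9493)(0.9995)(0.9298) = 0.87206,
so c = arccos(0.87206) = 0.51141 rad.
Distance = R·c = 6371 × 0.5114 ≈ 3258 km.

3258 km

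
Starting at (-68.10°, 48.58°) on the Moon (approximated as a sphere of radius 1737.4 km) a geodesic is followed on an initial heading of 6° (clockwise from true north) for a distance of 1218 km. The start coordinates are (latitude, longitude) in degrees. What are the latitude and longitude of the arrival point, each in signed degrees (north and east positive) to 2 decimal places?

Angular distance δ = d/R = 1218/1737.4 = 0.70105 rad; initial bearing θ = 0.1047 rad.
sin φ₂ = sin φ₁ cos δ + cos φ₁ sin δ cos θ = (-0.9278)(0.7642) + (0.3730)(0.6450)(0.9945) = -0.4698, so φ₂ = -28.02°.
Δλ = atan2(sin θ sin δ cos φ₁, cos δ − sin φ₁ sin φ₂) = atan2(0.0251, 0.3283) = 4.380°.
λ₂ = 48.580° + 4.380° = 52.96°.

-28.02°, 52.96°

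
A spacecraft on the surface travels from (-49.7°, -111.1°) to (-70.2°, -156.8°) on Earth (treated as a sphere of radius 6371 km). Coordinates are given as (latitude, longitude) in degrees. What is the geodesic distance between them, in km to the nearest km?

With latitudes φ₁ = -49.700°, φ₂ = -70.200° and longitude difference Δλ = -45.700°:
Haversine: a = sin²(Δφ/2) + cos φ₁ cos φ₂ sin²(Δλ/2) = 0.0317 + (0.6468)(0.3387)(0.1508) = 0.06470.
Central angle c = 2·arcsin(√a) = 0.51438 rad.
Distance = R·c = 6371 × 0.5144 ≈ 3277 km.

3277 km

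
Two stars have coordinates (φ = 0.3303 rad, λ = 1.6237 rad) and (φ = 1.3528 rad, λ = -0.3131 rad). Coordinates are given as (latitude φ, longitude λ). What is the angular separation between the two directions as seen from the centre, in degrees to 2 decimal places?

In radians: φ₁ = 0.3303, φ₂ = 1.3528, Δλ = -110.970° = -1.9368 rad.
cos c = sin φ₁ sin φ₂ + cos φ₁ cos φ₂ cos Δλ = (0.3243)(0.9763) + (0.9459)(0.2163)(-0.3579) = 0.24343,
so c = arccos(0.24343) = 1.32489 rad.
So the angular separation is 75.91°.

75.91°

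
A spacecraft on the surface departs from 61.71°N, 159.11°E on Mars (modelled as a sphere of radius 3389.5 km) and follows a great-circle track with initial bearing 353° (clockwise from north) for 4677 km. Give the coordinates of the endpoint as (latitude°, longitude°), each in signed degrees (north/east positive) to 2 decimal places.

Angular distance δ = d/R = 4677/3389.5 = 1.37985 rad; initial bearing θ = 6.1610 rad.
sin φ₂ = sin φ₁ cos δ + cos φ₁ sin δ cos θ = (0.8806)(0.1898) + (0.4739)(0.9818)(0.9925) = 0.6290, so φ₂ = 38.97°.
Δλ = atan2(sin θ sin δ cos φ₁, cos δ − sin φ₁ sin φ₂) = atan2(-0.0567, -0.3641) = -171.146°.
λ₂ = 159.110° − 171.146° = -12.04°.

38.97°, -12.04°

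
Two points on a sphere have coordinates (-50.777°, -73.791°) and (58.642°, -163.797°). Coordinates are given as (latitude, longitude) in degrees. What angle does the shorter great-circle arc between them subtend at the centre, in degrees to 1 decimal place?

131.4°

With latitudes φ₁ = -50.777°, φ₂ = 58.642° and longitude difference Δλ = -90.006°:
Haversine: a = sin²(Δφ/2) + cos φ₁ cos φ₂ sin²(Δλ/2) = 0.6662 + (0.6323)(0.5204)(0.5001) = 0.83078.
Central angle c = 2·arcsin(√a) = 2.29370 rad.
So the angular separation is 131.4°.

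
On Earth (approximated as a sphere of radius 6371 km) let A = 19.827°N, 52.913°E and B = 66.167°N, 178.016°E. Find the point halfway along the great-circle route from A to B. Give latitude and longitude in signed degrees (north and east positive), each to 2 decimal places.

58.06°, 77.93°

Central angle δ = 1.4790 rad. Interpolating on the sphere with fraction f = 0.5:
P = [sin((1−f)δ)·A + sin(fδ)·B] / sin δ = 0.6768·A + 0.6768·B in Cartesian coordinates,
giving P = (0.1106, 0.5173, 0.8486), i.e. latitude 58.06°, longitude 77.93°.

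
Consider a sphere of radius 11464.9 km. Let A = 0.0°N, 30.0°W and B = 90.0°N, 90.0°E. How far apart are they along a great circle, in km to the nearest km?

18009 km

With latitudes φ₁ = 0.000°, φ₂ = 90.000° and longitude difference Δλ = 120.000°:
cos c = sin φ₁ sin φ₂ + cos φ₁ cos φ₂ cos Δλ = (0.0000)(1.0000) + (1.0000)(0.0000)(-0.5000) = 0.00000,
so c = arccos(0.00000) = 1.57080 rad.
Distance = R·c = 11464.9 × 1.5708 ≈ 18009 km.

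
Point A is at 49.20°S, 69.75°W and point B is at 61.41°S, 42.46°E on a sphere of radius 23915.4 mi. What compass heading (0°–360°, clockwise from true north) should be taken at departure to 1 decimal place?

Δλ = 112.210° = 1.9584 rad.
y = sin Δλ · cos φ₂ = (0.9258)(0.4785) = 0.4430
x = cos φ₁ sin φ₂ − sin φ₁ cos φ₂ cos Δλ = (0.6534)(-0.8781) − (-0.7570)(0.4785)(-0.3780) = -0.7107
θ = atan2(y, x) = 148.06°, so the bearing is 148.1°.

148.1°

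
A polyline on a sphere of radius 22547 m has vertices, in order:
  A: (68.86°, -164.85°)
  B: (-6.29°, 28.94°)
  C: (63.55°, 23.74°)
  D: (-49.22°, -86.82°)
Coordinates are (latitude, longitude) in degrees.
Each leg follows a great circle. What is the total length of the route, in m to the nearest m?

Leg A→B: central angle 2.0379 rad, distance 45949.3 m.
Leg B→C: central angle 1.2209 rad, distance 27527.1 m.
Leg C→D: central angle 2.4657 rad, distance 55593.4 m.
Total: 45949.3 + 27527.1 + 55593.4 ≈ 129070 m.

129070 m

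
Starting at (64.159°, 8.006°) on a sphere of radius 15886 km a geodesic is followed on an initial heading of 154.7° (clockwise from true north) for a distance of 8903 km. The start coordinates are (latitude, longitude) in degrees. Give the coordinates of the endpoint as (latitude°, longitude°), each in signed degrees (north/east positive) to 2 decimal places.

33.56°, 23.83°

Angular distance δ = d/R = 8903/15886 = 0.56043 rad; initial bearing θ = 2.7000 rad.
sin φ₂ = sin φ₁ cos δ + cos φ₁ sin δ cos θ = (0.9000)(0.8470) + (0.4359)(0.5316)(-0.9041) = 0.5529, so φ₂ = 33.56°.
Δλ = atan2(sin θ sin δ cos φ₁, cos δ − sin φ₁ sin φ₂) = atan2(0.0990, 0.3494) = 15.820°.
λ₂ = 8.006° + 15.820° = 23.83°.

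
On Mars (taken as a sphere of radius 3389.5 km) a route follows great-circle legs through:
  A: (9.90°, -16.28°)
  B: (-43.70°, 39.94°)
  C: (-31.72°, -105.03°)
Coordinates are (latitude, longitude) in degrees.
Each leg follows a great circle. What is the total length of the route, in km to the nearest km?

Leg A→B: central angle 1.2899 rad, distance 4372.2 km.
Leg B→C: central angle 1.7116 rad, distance 5801.4 km.
Total: 4372.2 + 5801.4 ≈ 10174 km.

10174 km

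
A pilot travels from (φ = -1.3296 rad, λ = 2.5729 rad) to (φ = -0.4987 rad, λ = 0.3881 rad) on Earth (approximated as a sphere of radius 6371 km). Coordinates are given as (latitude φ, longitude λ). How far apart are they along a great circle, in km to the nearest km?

With latitudes φ₁ = -76.180°, φ₂ = -28.573° and longitude difference Δλ = -125.180°:
cos c = sin φ₁ sin φ₂ + cos φ₁ cos φ₂ cos Δλ = (-0.9711)(-0.4783) + (0.2389)(0.8782)(-0.5761) = 0.34358,
so c = arccos(0.34358) = 1.22007 rad.
Distance = R·c = 6371 × 1.2201 ≈ 7773 km.

7773 km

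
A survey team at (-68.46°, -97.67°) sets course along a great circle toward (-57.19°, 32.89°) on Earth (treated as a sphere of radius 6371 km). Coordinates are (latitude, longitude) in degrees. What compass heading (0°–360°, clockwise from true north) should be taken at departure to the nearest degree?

147°

With φ₁ = -1.1949, φ₂ = -0.9982, Δλ = 2.2787 rad, the forward-azimuth formula gives
θ = atan2( sin Δλ cos φ₂ , cos φ₁ sin φ₂ − sin φ₁ cos φ₂ cos Δλ ) = atan2(0.4117, -0.6363) = 147.10°.
So the initial bearing is 147°.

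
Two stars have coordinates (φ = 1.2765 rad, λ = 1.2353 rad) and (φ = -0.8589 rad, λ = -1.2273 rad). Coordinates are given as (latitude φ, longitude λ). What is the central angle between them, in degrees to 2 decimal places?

In radians: φ₁ = 1.2765, φ₂ = -0.8589, Δλ = -141.097° = -2.4626 rad.
Haversine: a = sin²(Δφ/2) + cos φ₁ cos φ₂ sin²(Δλ/2) = 0.7675 + (0.2901)(0.6533)(0.8891) = 0.93602.
Central angle c = 2·arcsin(√a) = 2.63014 rad.
So the angular separation is 150.70°.

150.70°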